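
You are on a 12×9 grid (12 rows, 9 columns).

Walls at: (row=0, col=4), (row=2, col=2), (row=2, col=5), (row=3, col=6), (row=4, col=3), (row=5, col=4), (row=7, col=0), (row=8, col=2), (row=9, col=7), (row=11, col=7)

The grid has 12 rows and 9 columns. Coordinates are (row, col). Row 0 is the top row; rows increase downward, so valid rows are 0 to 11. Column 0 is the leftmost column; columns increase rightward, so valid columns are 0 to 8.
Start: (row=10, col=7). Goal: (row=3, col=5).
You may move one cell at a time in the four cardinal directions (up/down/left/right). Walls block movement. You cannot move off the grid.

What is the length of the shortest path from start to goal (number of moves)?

Answer: Shortest path length: 9

Derivation:
BFS from (row=10, col=7) until reaching (row=3, col=5):
  Distance 0: (row=10, col=7)
  Distance 1: (row=10, col=6), (row=10, col=8)
  Distance 2: (row=9, col=6), (row=9, col=8), (row=10, col=5), (row=11, col=6), (row=11, col=8)
  Distance 3: (row=8, col=6), (row=8, col=8), (row=9, col=5), (row=10, col=4), (row=11, col=5)
  Distance 4: (row=7, col=6), (row=7, col=8), (row=8, col=5), (row=8, col=7), (row=9, col=4), (row=10, col=3), (row=11, col=4)
  Distance 5: (row=6, col=6), (row=6, col=8), (row=7, col=5), (row=7, col=7), (row=8, col=4), (row=9, col=3), (row=10, col=2), (row=11, col=3)
  Distance 6: (row=5, col=6), (row=5, col=8), (row=6, col=5), (row=6, col=7), (row=7, col=4), (row=8, col=3), (row=9, col=2), (row=10, col=1), (row=11, col=2)
  Distance 7: (row=4, col=6), (row=4, col=8), (row=5, col=5), (row=5, col=7), (row=6, col=4), (row=7, col=3), (row=9, col=1), (row=10, col=0), (row=11, col=1)
  Distance 8: (row=3, col=8), (row=4, col=5), (row=4, col=7), (row=6, col=3), (row=7, col=2), (row=8, col=1), (row=9, col=0), (row=11, col=0)
  Distance 9: (row=2, col=8), (row=3, col=5), (row=3, col=7), (row=4, col=4), (row=5, col=3), (row=6, col=2), (row=7, col=1), (row=8, col=0)  <- goal reached here
One shortest path (9 moves): (row=10, col=7) -> (row=10, col=6) -> (row=10, col=5) -> (row=9, col=5) -> (row=8, col=5) -> (row=7, col=5) -> (row=6, col=5) -> (row=5, col=5) -> (row=4, col=5) -> (row=3, col=5)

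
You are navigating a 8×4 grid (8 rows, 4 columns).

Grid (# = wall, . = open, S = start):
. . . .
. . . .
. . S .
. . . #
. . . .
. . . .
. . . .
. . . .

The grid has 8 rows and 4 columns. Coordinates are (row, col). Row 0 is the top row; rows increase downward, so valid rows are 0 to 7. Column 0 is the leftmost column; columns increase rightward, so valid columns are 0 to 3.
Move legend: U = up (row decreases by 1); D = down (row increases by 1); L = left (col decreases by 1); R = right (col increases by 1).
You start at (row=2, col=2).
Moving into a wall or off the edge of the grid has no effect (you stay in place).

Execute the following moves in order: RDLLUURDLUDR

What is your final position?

Start: (row=2, col=2)
  R (right): (row=2, col=2) -> (row=2, col=3)
  D (down): blocked, stay at (row=2, col=3)
  L (left): (row=2, col=3) -> (row=2, col=2)
  L (left): (row=2, col=2) -> (row=2, col=1)
  U (up): (row=2, col=1) -> (row=1, col=1)
  U (up): (row=1, col=1) -> (row=0, col=1)
  R (right): (row=0, col=1) -> (row=0, col=2)
  D (down): (row=0, col=2) -> (row=1, col=2)
  L (left): (row=1, col=2) -> (row=1, col=1)
  U (up): (row=1, col=1) -> (row=0, col=1)
  D (down): (row=0, col=1) -> (row=1, col=1)
  R (right): (row=1, col=1) -> (row=1, col=2)
Final: (row=1, col=2)

Answer: Final position: (row=1, col=2)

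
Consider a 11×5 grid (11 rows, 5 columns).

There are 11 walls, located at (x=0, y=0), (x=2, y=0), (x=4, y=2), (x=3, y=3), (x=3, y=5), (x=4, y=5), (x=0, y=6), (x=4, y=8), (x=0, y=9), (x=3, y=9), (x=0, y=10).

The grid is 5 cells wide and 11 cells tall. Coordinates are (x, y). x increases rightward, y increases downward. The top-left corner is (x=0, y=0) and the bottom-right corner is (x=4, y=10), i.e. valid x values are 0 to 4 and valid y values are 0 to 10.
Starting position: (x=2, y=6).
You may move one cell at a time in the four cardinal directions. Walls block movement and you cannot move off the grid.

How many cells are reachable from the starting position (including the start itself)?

BFS flood-fill from (x=2, y=6):
  Distance 0: (x=2, y=6)
  Distance 1: (x=2, y=5), (x=1, y=6), (x=3, y=6), (x=2, y=7)
  Distance 2: (x=2, y=4), (x=1, y=5), (x=4, y=6), (x=1, y=7), (x=3, y=7), (x=2, y=8)
  Distance 3: (x=2, y=3), (x=1, y=4), (x=3, y=4), (x=0, y=5), (x=0, y=7), (x=4, y=7), (x=1, y=8), (x=3, y=8), (x=2, y=9)
  Distance 4: (x=2, y=2), (x=1, y=3), (x=0, y=4), (x=4, y=4), (x=0, y=8), (x=1, y=9), (x=2, y=10)
  Distance 5: (x=2, y=1), (x=1, y=2), (x=3, y=2), (x=0, y=3), (x=4, y=3), (x=1, y=10), (x=3, y=10)
  Distance 6: (x=1, y=1), (x=3, y=1), (x=0, y=2), (x=4, y=10)
  Distance 7: (x=1, y=0), (x=3, y=0), (x=0, y=1), (x=4, y=1), (x=4, y=9)
  Distance 8: (x=4, y=0)
Total reachable: 44 (grid has 44 open cells total)

Answer: Reachable cells: 44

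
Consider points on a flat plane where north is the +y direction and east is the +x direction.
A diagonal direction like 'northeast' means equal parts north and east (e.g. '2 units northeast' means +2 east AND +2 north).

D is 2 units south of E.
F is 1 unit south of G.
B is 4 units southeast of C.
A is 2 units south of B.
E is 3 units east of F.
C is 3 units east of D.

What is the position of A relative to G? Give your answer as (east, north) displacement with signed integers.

Place G at the origin (east=0, north=0).
  F is 1 unit south of G: delta (east=+0, north=-1); F at (east=0, north=-1).
  E is 3 units east of F: delta (east=+3, north=+0); E at (east=3, north=-1).
  D is 2 units south of E: delta (east=+0, north=-2); D at (east=3, north=-3).
  C is 3 units east of D: delta (east=+3, north=+0); C at (east=6, north=-3).
  B is 4 units southeast of C: delta (east=+4, north=-4); B at (east=10, north=-7).
  A is 2 units south of B: delta (east=+0, north=-2); A at (east=10, north=-9).
Therefore A relative to G: (east=10, north=-9).

Answer: A is at (east=10, north=-9) relative to G.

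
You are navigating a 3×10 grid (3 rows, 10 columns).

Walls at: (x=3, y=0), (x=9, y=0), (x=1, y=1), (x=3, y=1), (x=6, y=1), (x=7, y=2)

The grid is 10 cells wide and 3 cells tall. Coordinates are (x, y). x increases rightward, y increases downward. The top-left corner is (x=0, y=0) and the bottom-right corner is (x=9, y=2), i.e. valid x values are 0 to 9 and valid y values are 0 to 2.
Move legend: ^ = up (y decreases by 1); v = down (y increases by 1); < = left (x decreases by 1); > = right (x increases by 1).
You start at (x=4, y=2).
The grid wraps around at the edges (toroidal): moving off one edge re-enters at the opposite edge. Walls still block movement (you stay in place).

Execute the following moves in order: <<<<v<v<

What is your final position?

Start: (x=4, y=2)
  < (left): (x=4, y=2) -> (x=3, y=2)
  < (left): (x=3, y=2) -> (x=2, y=2)
  < (left): (x=2, y=2) -> (x=1, y=2)
  < (left): (x=1, y=2) -> (x=0, y=2)
  v (down): (x=0, y=2) -> (x=0, y=0)
  < (left): blocked, stay at (x=0, y=0)
  v (down): (x=0, y=0) -> (x=0, y=1)
  < (left): (x=0, y=1) -> (x=9, y=1)
Final: (x=9, y=1)

Answer: Final position: (x=9, y=1)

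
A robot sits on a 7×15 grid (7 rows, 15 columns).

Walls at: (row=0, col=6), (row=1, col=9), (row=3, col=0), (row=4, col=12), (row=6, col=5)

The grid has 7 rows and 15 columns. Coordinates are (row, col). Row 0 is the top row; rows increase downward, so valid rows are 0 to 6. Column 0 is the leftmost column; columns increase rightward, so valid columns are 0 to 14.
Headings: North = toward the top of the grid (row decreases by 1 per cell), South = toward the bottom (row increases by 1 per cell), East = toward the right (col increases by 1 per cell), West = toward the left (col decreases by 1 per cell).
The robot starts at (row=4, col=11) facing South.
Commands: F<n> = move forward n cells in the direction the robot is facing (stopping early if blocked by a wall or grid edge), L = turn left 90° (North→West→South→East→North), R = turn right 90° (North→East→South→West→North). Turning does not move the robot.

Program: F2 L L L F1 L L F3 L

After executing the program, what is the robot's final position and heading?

Start: (row=4, col=11), facing South
  F2: move forward 2, now at (row=6, col=11)
  L: turn left, now facing East
  L: turn left, now facing North
  L: turn left, now facing West
  F1: move forward 1, now at (row=6, col=10)
  L: turn left, now facing South
  L: turn left, now facing East
  F3: move forward 3, now at (row=6, col=13)
  L: turn left, now facing North
Final: (row=6, col=13), facing North

Answer: Final position: (row=6, col=13), facing North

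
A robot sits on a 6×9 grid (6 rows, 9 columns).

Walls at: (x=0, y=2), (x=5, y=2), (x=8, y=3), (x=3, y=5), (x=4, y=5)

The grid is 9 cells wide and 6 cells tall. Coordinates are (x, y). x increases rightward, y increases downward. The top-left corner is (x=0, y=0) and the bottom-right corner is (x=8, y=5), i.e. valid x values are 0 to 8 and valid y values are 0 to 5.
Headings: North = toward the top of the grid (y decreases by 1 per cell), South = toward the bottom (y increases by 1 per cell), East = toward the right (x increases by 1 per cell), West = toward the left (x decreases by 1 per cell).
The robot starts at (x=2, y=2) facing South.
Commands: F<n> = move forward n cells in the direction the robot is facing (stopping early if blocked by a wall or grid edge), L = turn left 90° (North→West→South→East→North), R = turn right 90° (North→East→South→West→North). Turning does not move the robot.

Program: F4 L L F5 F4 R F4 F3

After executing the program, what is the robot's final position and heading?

Start: (x=2, y=2), facing South
  F4: move forward 3/4 (blocked), now at (x=2, y=5)
  L: turn left, now facing East
  L: turn left, now facing North
  F5: move forward 5, now at (x=2, y=0)
  F4: move forward 0/4 (blocked), now at (x=2, y=0)
  R: turn right, now facing East
  F4: move forward 4, now at (x=6, y=0)
  F3: move forward 2/3 (blocked), now at (x=8, y=0)
Final: (x=8, y=0), facing East

Answer: Final position: (x=8, y=0), facing East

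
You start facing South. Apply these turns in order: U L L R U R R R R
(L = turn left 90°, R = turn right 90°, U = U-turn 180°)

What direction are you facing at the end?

Answer: Final heading: East

Derivation:
Start: South
  U (U-turn (180°)) -> North
  L (left (90° counter-clockwise)) -> West
  L (left (90° counter-clockwise)) -> South
  R (right (90° clockwise)) -> West
  U (U-turn (180°)) -> East
  R (right (90° clockwise)) -> South
  R (right (90° clockwise)) -> West
  R (right (90° clockwise)) -> North
  R (right (90° clockwise)) -> East
Final: East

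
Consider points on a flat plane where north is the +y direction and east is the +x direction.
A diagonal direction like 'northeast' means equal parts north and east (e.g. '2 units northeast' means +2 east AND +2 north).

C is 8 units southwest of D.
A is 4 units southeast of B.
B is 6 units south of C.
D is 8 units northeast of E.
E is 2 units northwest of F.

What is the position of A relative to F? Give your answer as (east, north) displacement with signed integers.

Place F at the origin (east=0, north=0).
  E is 2 units northwest of F: delta (east=-2, north=+2); E at (east=-2, north=2).
  D is 8 units northeast of E: delta (east=+8, north=+8); D at (east=6, north=10).
  C is 8 units southwest of D: delta (east=-8, north=-8); C at (east=-2, north=2).
  B is 6 units south of C: delta (east=+0, north=-6); B at (east=-2, north=-4).
  A is 4 units southeast of B: delta (east=+4, north=-4); A at (east=2, north=-8).
Therefore A relative to F: (east=2, north=-8).

Answer: A is at (east=2, north=-8) relative to F.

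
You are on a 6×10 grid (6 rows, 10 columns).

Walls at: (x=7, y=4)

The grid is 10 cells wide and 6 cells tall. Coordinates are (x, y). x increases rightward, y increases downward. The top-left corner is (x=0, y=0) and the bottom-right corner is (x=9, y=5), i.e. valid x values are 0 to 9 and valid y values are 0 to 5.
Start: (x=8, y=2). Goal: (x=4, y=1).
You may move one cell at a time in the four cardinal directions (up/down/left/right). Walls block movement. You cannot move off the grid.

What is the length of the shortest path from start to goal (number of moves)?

BFS from (x=8, y=2) until reaching (x=4, y=1):
  Distance 0: (x=8, y=2)
  Distance 1: (x=8, y=1), (x=7, y=2), (x=9, y=2), (x=8, y=3)
  Distance 2: (x=8, y=0), (x=7, y=1), (x=9, y=1), (x=6, y=2), (x=7, y=3), (x=9, y=3), (x=8, y=4)
  Distance 3: (x=7, y=0), (x=9, y=0), (x=6, y=1), (x=5, y=2), (x=6, y=3), (x=9, y=4), (x=8, y=5)
  Distance 4: (x=6, y=0), (x=5, y=1), (x=4, y=2), (x=5, y=3), (x=6, y=4), (x=7, y=5), (x=9, y=5)
  Distance 5: (x=5, y=0), (x=4, y=1), (x=3, y=2), (x=4, y=3), (x=5, y=4), (x=6, y=5)  <- goal reached here
One shortest path (5 moves): (x=8, y=2) -> (x=7, y=2) -> (x=6, y=2) -> (x=5, y=2) -> (x=4, y=2) -> (x=4, y=1)

Answer: Shortest path length: 5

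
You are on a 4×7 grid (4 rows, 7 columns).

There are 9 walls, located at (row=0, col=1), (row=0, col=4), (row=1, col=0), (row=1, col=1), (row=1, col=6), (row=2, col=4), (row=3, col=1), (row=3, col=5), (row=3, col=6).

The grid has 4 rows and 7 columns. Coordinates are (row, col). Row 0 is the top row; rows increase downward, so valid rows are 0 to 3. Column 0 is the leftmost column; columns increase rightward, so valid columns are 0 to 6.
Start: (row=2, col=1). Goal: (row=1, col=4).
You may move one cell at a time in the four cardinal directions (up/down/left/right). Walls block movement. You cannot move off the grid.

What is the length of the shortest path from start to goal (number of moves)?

Answer: Shortest path length: 4

Derivation:
BFS from (row=2, col=1) until reaching (row=1, col=4):
  Distance 0: (row=2, col=1)
  Distance 1: (row=2, col=0), (row=2, col=2)
  Distance 2: (row=1, col=2), (row=2, col=3), (row=3, col=0), (row=3, col=2)
  Distance 3: (row=0, col=2), (row=1, col=3), (row=3, col=3)
  Distance 4: (row=0, col=3), (row=1, col=4), (row=3, col=4)  <- goal reached here
One shortest path (4 moves): (row=2, col=1) -> (row=2, col=2) -> (row=2, col=3) -> (row=1, col=3) -> (row=1, col=4)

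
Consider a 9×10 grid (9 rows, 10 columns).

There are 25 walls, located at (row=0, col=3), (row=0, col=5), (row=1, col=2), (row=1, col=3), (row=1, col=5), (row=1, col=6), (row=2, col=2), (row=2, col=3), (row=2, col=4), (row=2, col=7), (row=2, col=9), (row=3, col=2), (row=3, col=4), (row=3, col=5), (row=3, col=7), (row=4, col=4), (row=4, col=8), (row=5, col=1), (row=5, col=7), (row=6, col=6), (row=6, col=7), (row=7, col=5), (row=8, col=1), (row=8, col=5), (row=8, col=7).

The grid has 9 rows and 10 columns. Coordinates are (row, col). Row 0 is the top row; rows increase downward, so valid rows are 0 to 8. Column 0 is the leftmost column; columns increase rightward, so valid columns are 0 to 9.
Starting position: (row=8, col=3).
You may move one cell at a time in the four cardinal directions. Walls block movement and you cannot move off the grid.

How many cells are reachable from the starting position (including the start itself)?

Answer: Reachable cells: 41

Derivation:
BFS flood-fill from (row=8, col=3):
  Distance 0: (row=8, col=3)
  Distance 1: (row=7, col=3), (row=8, col=2), (row=8, col=4)
  Distance 2: (row=6, col=3), (row=7, col=2), (row=7, col=4)
  Distance 3: (row=5, col=3), (row=6, col=2), (row=6, col=4), (row=7, col=1)
  Distance 4: (row=4, col=3), (row=5, col=2), (row=5, col=4), (row=6, col=1), (row=6, col=5), (row=7, col=0)
  Distance 5: (row=3, col=3), (row=4, col=2), (row=5, col=5), (row=6, col=0), (row=8, col=0)
  Distance 6: (row=4, col=1), (row=4, col=5), (row=5, col=0), (row=5, col=6)
  Distance 7: (row=3, col=1), (row=4, col=0), (row=4, col=6)
  Distance 8: (row=2, col=1), (row=3, col=0), (row=3, col=6), (row=4, col=7)
  Distance 9: (row=1, col=1), (row=2, col=0), (row=2, col=6)
  Distance 10: (row=0, col=1), (row=1, col=0), (row=2, col=5)
  Distance 11: (row=0, col=0), (row=0, col=2)
Total reachable: 41 (grid has 65 open cells total)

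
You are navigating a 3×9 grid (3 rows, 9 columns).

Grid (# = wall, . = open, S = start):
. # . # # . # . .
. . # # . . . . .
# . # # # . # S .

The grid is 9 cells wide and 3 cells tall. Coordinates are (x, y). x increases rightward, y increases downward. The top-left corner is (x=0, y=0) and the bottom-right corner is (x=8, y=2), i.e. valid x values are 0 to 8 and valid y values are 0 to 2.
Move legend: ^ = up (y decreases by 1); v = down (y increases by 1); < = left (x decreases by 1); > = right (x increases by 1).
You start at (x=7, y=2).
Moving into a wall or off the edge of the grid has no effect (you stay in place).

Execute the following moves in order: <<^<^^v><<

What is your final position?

Answer: Final position: (x=5, y=1)

Derivation:
Start: (x=7, y=2)
  < (left): blocked, stay at (x=7, y=2)
  < (left): blocked, stay at (x=7, y=2)
  ^ (up): (x=7, y=2) -> (x=7, y=1)
  < (left): (x=7, y=1) -> (x=6, y=1)
  ^ (up): blocked, stay at (x=6, y=1)
  ^ (up): blocked, stay at (x=6, y=1)
  v (down): blocked, stay at (x=6, y=1)
  > (right): (x=6, y=1) -> (x=7, y=1)
  < (left): (x=7, y=1) -> (x=6, y=1)
  < (left): (x=6, y=1) -> (x=5, y=1)
Final: (x=5, y=1)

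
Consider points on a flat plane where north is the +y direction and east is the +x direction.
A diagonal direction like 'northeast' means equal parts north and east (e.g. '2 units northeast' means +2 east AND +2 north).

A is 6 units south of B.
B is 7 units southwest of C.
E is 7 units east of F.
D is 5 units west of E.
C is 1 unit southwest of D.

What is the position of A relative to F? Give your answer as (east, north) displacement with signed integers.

Place F at the origin (east=0, north=0).
  E is 7 units east of F: delta (east=+7, north=+0); E at (east=7, north=0).
  D is 5 units west of E: delta (east=-5, north=+0); D at (east=2, north=0).
  C is 1 unit southwest of D: delta (east=-1, north=-1); C at (east=1, north=-1).
  B is 7 units southwest of C: delta (east=-7, north=-7); B at (east=-6, north=-8).
  A is 6 units south of B: delta (east=+0, north=-6); A at (east=-6, north=-14).
Therefore A relative to F: (east=-6, north=-14).

Answer: A is at (east=-6, north=-14) relative to F.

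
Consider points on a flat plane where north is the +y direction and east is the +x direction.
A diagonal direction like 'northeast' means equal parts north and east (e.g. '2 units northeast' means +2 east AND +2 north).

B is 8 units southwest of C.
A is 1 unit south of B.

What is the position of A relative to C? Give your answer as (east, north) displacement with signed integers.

Place C at the origin (east=0, north=0).
  B is 8 units southwest of C: delta (east=-8, north=-8); B at (east=-8, north=-8).
  A is 1 unit south of B: delta (east=+0, north=-1); A at (east=-8, north=-9).
Therefore A relative to C: (east=-8, north=-9).

Answer: A is at (east=-8, north=-9) relative to C.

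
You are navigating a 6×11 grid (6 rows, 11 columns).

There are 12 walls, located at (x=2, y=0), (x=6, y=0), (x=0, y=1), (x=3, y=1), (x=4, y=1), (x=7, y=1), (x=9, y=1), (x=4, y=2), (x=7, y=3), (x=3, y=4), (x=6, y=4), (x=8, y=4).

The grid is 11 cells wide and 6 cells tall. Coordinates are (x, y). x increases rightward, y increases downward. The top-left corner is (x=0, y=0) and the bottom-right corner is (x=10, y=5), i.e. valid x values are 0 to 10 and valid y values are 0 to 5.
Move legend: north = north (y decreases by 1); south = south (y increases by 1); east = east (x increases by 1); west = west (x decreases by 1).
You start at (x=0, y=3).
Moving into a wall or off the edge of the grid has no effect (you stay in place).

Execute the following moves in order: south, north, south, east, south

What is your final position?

Answer: Final position: (x=1, y=5)

Derivation:
Start: (x=0, y=3)
  south (south): (x=0, y=3) -> (x=0, y=4)
  north (north): (x=0, y=4) -> (x=0, y=3)
  south (south): (x=0, y=3) -> (x=0, y=4)
  east (east): (x=0, y=4) -> (x=1, y=4)
  south (south): (x=1, y=4) -> (x=1, y=5)
Final: (x=1, y=5)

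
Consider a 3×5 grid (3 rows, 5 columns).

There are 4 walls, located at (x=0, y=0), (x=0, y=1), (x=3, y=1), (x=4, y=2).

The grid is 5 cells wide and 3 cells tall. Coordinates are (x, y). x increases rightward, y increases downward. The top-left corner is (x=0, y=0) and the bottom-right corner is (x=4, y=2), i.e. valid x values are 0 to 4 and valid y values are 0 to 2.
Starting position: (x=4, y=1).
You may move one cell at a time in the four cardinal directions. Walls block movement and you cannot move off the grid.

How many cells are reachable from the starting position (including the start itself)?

BFS flood-fill from (x=4, y=1):
  Distance 0: (x=4, y=1)
  Distance 1: (x=4, y=0)
  Distance 2: (x=3, y=0)
  Distance 3: (x=2, y=0)
  Distance 4: (x=1, y=0), (x=2, y=1)
  Distance 5: (x=1, y=1), (x=2, y=2)
  Distance 6: (x=1, y=2), (x=3, y=2)
  Distance 7: (x=0, y=2)
Total reachable: 11 (grid has 11 open cells total)

Answer: Reachable cells: 11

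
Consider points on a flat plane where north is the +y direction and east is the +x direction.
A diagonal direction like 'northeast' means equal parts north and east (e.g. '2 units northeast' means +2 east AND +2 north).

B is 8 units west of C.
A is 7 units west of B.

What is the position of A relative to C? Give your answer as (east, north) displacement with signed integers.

Answer: A is at (east=-15, north=0) relative to C.

Derivation:
Place C at the origin (east=0, north=0).
  B is 8 units west of C: delta (east=-8, north=+0); B at (east=-8, north=0).
  A is 7 units west of B: delta (east=-7, north=+0); A at (east=-15, north=0).
Therefore A relative to C: (east=-15, north=0).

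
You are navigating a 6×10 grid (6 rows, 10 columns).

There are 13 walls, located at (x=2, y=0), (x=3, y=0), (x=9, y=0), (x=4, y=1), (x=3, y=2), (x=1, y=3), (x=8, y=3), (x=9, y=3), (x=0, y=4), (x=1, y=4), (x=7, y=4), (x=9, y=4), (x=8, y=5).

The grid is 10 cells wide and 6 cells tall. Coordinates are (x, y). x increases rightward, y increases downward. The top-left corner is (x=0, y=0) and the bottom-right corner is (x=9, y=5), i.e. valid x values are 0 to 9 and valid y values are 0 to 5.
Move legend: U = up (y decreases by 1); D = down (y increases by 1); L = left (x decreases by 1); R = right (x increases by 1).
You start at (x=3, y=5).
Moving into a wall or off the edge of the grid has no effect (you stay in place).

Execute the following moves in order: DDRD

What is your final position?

Start: (x=3, y=5)
  D (down): blocked, stay at (x=3, y=5)
  D (down): blocked, stay at (x=3, y=5)
  R (right): (x=3, y=5) -> (x=4, y=5)
  D (down): blocked, stay at (x=4, y=5)
Final: (x=4, y=5)

Answer: Final position: (x=4, y=5)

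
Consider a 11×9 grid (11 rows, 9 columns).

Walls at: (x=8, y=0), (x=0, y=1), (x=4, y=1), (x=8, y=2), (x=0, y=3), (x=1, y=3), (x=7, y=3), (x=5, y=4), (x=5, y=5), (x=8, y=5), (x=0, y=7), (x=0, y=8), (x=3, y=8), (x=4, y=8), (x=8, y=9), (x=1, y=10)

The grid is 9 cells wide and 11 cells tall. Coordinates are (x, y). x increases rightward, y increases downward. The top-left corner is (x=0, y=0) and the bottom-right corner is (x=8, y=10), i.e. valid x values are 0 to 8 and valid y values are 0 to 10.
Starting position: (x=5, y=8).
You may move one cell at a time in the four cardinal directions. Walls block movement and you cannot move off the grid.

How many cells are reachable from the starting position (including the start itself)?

BFS flood-fill from (x=5, y=8):
  Distance 0: (x=5, y=8)
  Distance 1: (x=5, y=7), (x=6, y=8), (x=5, y=9)
  Distance 2: (x=5, y=6), (x=4, y=7), (x=6, y=7), (x=7, y=8), (x=4, y=9), (x=6, y=9), (x=5, y=10)
  Distance 3: (x=4, y=6), (x=6, y=6), (x=3, y=7), (x=7, y=7), (x=8, y=8), (x=3, y=9), (x=7, y=9), (x=4, y=10), (x=6, y=10)
  Distance 4: (x=4, y=5), (x=6, y=5), (x=3, y=6), (x=7, y=6), (x=2, y=7), (x=8, y=7), (x=2, y=9), (x=3, y=10), (x=7, y=10)
  Distance 5: (x=4, y=4), (x=6, y=4), (x=3, y=5), (x=7, y=5), (x=2, y=6), (x=8, y=6), (x=1, y=7), (x=2, y=8), (x=1, y=9), (x=2, y=10), (x=8, y=10)
  Distance 6: (x=4, y=3), (x=6, y=3), (x=3, y=4), (x=7, y=4), (x=2, y=5), (x=1, y=6), (x=1, y=8), (x=0, y=9)
  Distance 7: (x=4, y=2), (x=6, y=2), (x=3, y=3), (x=5, y=3), (x=2, y=4), (x=8, y=4), (x=1, y=5), (x=0, y=6), (x=0, y=10)
  Distance 8: (x=6, y=1), (x=3, y=2), (x=5, y=2), (x=7, y=2), (x=2, y=3), (x=8, y=3), (x=1, y=4), (x=0, y=5)
  Distance 9: (x=6, y=0), (x=3, y=1), (x=5, y=1), (x=7, y=1), (x=2, y=2), (x=0, y=4)
  Distance 10: (x=3, y=0), (x=5, y=0), (x=7, y=0), (x=2, y=1), (x=8, y=1), (x=1, y=2)
  Distance 11: (x=2, y=0), (x=4, y=0), (x=1, y=1), (x=0, y=2)
  Distance 12: (x=1, y=0)
  Distance 13: (x=0, y=0)
Total reachable: 83 (grid has 83 open cells total)

Answer: Reachable cells: 83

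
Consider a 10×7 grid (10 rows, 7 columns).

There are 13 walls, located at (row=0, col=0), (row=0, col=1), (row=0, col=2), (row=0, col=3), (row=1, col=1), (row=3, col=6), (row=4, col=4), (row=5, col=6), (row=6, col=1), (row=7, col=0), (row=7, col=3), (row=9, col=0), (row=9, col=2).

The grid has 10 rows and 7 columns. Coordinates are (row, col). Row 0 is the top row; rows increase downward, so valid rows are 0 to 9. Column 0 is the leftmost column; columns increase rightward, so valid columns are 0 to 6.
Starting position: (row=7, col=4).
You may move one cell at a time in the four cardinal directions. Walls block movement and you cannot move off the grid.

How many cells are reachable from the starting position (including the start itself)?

Answer: Reachable cells: 57

Derivation:
BFS flood-fill from (row=7, col=4):
  Distance 0: (row=7, col=4)
  Distance 1: (row=6, col=4), (row=7, col=5), (row=8, col=4)
  Distance 2: (row=5, col=4), (row=6, col=3), (row=6, col=5), (row=7, col=6), (row=8, col=3), (row=8, col=5), (row=9, col=4)
  Distance 3: (row=5, col=3), (row=5, col=5), (row=6, col=2), (row=6, col=6), (row=8, col=2), (row=8, col=6), (row=9, col=3), (row=9, col=5)
  Distance 4: (row=4, col=3), (row=4, col=5), (row=5, col=2), (row=7, col=2), (row=8, col=1), (row=9, col=6)
  Distance 5: (row=3, col=3), (row=3, col=5), (row=4, col=2), (row=4, col=6), (row=5, col=1), (row=7, col=1), (row=8, col=0), (row=9, col=1)
  Distance 6: (row=2, col=3), (row=2, col=5), (row=3, col=2), (row=3, col=4), (row=4, col=1), (row=5, col=0)
  Distance 7: (row=1, col=3), (row=1, col=5), (row=2, col=2), (row=2, col=4), (row=2, col=6), (row=3, col=1), (row=4, col=0), (row=6, col=0)
  Distance 8: (row=0, col=5), (row=1, col=2), (row=1, col=4), (row=1, col=6), (row=2, col=1), (row=3, col=0)
  Distance 9: (row=0, col=4), (row=0, col=6), (row=2, col=0)
  Distance 10: (row=1, col=0)
Total reachable: 57 (grid has 57 open cells total)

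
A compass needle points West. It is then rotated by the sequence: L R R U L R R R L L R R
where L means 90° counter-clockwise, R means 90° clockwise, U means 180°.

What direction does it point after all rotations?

Answer: Final heading: North

Derivation:
Start: West
  L (left (90° counter-clockwise)) -> South
  R (right (90° clockwise)) -> West
  R (right (90° clockwise)) -> North
  U (U-turn (180°)) -> South
  L (left (90° counter-clockwise)) -> East
  R (right (90° clockwise)) -> South
  R (right (90° clockwise)) -> West
  R (right (90° clockwise)) -> North
  L (left (90° counter-clockwise)) -> West
  L (left (90° counter-clockwise)) -> South
  R (right (90° clockwise)) -> West
  R (right (90° clockwise)) -> North
Final: North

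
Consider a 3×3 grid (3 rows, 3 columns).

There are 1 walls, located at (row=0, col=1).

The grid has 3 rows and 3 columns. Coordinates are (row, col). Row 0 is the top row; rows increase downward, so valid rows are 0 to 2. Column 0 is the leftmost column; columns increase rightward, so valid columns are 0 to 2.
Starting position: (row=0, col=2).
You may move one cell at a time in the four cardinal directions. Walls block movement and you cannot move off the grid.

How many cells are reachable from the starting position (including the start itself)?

Answer: Reachable cells: 8

Derivation:
BFS flood-fill from (row=0, col=2):
  Distance 0: (row=0, col=2)
  Distance 1: (row=1, col=2)
  Distance 2: (row=1, col=1), (row=2, col=2)
  Distance 3: (row=1, col=0), (row=2, col=1)
  Distance 4: (row=0, col=0), (row=2, col=0)
Total reachable: 8 (grid has 8 open cells total)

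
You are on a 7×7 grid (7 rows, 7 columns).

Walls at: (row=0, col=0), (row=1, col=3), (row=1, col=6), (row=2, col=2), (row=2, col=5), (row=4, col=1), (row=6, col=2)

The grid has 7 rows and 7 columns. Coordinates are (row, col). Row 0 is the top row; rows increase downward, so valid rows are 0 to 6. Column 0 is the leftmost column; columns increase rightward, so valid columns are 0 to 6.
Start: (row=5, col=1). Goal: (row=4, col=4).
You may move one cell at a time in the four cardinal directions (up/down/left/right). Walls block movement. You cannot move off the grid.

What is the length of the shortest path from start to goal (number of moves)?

Answer: Shortest path length: 4

Derivation:
BFS from (row=5, col=1) until reaching (row=4, col=4):
  Distance 0: (row=5, col=1)
  Distance 1: (row=5, col=0), (row=5, col=2), (row=6, col=1)
  Distance 2: (row=4, col=0), (row=4, col=2), (row=5, col=3), (row=6, col=0)
  Distance 3: (row=3, col=0), (row=3, col=2), (row=4, col=3), (row=5, col=4), (row=6, col=3)
  Distance 4: (row=2, col=0), (row=3, col=1), (row=3, col=3), (row=4, col=4), (row=5, col=5), (row=6, col=4)  <- goal reached here
One shortest path (4 moves): (row=5, col=1) -> (row=5, col=2) -> (row=5, col=3) -> (row=5, col=4) -> (row=4, col=4)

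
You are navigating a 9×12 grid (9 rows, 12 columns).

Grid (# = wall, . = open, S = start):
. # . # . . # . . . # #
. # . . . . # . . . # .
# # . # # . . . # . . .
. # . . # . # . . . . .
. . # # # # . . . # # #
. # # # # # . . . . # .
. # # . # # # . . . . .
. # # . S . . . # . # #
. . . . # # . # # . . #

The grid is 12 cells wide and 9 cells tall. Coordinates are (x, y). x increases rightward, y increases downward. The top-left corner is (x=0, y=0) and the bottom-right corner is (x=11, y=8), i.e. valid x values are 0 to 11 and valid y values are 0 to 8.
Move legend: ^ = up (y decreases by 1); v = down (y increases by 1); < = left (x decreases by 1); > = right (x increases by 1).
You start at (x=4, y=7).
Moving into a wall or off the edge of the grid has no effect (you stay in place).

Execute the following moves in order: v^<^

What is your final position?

Answer: Final position: (x=3, y=6)

Derivation:
Start: (x=4, y=7)
  v (down): blocked, stay at (x=4, y=7)
  ^ (up): blocked, stay at (x=4, y=7)
  < (left): (x=4, y=7) -> (x=3, y=7)
  ^ (up): (x=3, y=7) -> (x=3, y=6)
Final: (x=3, y=6)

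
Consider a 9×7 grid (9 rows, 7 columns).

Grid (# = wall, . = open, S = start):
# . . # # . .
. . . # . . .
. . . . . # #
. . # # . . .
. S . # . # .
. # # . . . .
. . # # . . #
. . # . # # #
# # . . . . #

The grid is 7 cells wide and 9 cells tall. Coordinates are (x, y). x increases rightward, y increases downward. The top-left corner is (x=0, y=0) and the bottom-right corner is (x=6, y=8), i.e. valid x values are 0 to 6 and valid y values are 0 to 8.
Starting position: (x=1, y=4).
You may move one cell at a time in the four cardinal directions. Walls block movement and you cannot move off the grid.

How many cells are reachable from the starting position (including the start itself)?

BFS flood-fill from (x=1, y=4):
  Distance 0: (x=1, y=4)
  Distance 1: (x=1, y=3), (x=0, y=4), (x=2, y=4)
  Distance 2: (x=1, y=2), (x=0, y=3), (x=0, y=5)
  Distance 3: (x=1, y=1), (x=0, y=2), (x=2, y=2), (x=0, y=6)
  Distance 4: (x=1, y=0), (x=0, y=1), (x=2, y=1), (x=3, y=2), (x=1, y=6), (x=0, y=7)
  Distance 5: (x=2, y=0), (x=4, y=2), (x=1, y=7)
  Distance 6: (x=4, y=1), (x=4, y=3)
  Distance 7: (x=5, y=1), (x=5, y=3), (x=4, y=4)
  Distance 8: (x=5, y=0), (x=6, y=1), (x=6, y=3), (x=4, y=5)
  Distance 9: (x=6, y=0), (x=6, y=4), (x=3, y=5), (x=5, y=5), (x=4, y=6)
  Distance 10: (x=6, y=5), (x=5, y=6)
Total reachable: 36 (grid has 41 open cells total)

Answer: Reachable cells: 36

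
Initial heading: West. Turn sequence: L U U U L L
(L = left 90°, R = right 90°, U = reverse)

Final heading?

Answer: Final heading: South

Derivation:
Start: West
  L (left (90° counter-clockwise)) -> South
  U (U-turn (180°)) -> North
  U (U-turn (180°)) -> South
  U (U-turn (180°)) -> North
  L (left (90° counter-clockwise)) -> West
  L (left (90° counter-clockwise)) -> South
Final: South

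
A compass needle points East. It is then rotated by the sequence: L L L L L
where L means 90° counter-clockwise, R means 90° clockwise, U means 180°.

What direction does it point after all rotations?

Start: East
  L (left (90° counter-clockwise)) -> North
  L (left (90° counter-clockwise)) -> West
  L (left (90° counter-clockwise)) -> South
  L (left (90° counter-clockwise)) -> East
  L (left (90° counter-clockwise)) -> North
Final: North

Answer: Final heading: North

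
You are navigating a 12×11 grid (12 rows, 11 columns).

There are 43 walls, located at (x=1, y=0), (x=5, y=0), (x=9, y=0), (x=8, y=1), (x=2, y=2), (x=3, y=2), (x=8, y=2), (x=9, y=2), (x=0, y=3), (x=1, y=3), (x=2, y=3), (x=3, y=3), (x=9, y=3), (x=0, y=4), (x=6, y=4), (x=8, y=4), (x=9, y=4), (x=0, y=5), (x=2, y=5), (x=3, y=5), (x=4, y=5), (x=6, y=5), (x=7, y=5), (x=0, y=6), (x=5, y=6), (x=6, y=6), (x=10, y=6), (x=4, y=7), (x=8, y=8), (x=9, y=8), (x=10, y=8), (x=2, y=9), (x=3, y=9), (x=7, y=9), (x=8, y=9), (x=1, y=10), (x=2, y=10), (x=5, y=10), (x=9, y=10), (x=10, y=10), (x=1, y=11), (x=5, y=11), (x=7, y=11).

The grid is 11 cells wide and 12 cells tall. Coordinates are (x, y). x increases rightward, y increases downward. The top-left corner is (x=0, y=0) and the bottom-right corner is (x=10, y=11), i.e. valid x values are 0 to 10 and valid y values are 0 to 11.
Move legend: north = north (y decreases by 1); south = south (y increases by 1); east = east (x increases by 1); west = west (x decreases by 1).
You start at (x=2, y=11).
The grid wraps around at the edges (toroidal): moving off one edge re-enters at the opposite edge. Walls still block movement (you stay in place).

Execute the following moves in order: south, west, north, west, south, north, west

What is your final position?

Start: (x=2, y=11)
  south (south): (x=2, y=11) -> (x=2, y=0)
  west (west): blocked, stay at (x=2, y=0)
  north (north): (x=2, y=0) -> (x=2, y=11)
  west (west): blocked, stay at (x=2, y=11)
  south (south): (x=2, y=11) -> (x=2, y=0)
  north (north): (x=2, y=0) -> (x=2, y=11)
  west (west): blocked, stay at (x=2, y=11)
Final: (x=2, y=11)

Answer: Final position: (x=2, y=11)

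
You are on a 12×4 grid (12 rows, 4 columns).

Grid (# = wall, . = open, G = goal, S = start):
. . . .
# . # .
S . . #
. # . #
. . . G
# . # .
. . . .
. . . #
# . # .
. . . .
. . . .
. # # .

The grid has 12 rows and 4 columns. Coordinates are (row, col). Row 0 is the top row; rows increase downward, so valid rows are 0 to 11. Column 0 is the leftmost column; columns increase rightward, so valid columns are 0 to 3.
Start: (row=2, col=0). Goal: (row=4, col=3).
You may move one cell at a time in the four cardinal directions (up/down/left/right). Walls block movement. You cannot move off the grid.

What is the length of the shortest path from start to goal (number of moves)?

BFS from (row=2, col=0) until reaching (row=4, col=3):
  Distance 0: (row=2, col=0)
  Distance 1: (row=2, col=1), (row=3, col=0)
  Distance 2: (row=1, col=1), (row=2, col=2), (row=4, col=0)
  Distance 3: (row=0, col=1), (row=3, col=2), (row=4, col=1)
  Distance 4: (row=0, col=0), (row=0, col=2), (row=4, col=2), (row=5, col=1)
  Distance 5: (row=0, col=3), (row=4, col=3), (row=6, col=1)  <- goal reached here
One shortest path (5 moves): (row=2, col=0) -> (row=2, col=1) -> (row=2, col=2) -> (row=3, col=2) -> (row=4, col=2) -> (row=4, col=3)

Answer: Shortest path length: 5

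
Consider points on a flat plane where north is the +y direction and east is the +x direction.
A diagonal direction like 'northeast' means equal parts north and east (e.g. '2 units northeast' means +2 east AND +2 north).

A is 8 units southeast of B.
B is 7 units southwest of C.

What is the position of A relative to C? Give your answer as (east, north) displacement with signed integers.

Place C at the origin (east=0, north=0).
  B is 7 units southwest of C: delta (east=-7, north=-7); B at (east=-7, north=-7).
  A is 8 units southeast of B: delta (east=+8, north=-8); A at (east=1, north=-15).
Therefore A relative to C: (east=1, north=-15).

Answer: A is at (east=1, north=-15) relative to C.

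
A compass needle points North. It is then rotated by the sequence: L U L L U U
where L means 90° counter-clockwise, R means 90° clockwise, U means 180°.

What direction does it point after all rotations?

Answer: Final heading: West

Derivation:
Start: North
  L (left (90° counter-clockwise)) -> West
  U (U-turn (180°)) -> East
  L (left (90° counter-clockwise)) -> North
  L (left (90° counter-clockwise)) -> West
  U (U-turn (180°)) -> East
  U (U-turn (180°)) -> West
Final: West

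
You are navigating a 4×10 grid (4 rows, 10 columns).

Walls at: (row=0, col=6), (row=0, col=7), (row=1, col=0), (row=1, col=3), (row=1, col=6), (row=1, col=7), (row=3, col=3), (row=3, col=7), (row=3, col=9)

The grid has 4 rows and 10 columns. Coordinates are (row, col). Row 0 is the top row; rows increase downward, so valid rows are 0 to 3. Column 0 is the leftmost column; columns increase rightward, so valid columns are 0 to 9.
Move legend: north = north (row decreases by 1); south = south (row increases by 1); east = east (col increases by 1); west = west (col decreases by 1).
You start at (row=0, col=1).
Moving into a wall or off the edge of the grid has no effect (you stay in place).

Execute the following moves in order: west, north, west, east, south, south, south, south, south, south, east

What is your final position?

Answer: Final position: (row=3, col=2)

Derivation:
Start: (row=0, col=1)
  west (west): (row=0, col=1) -> (row=0, col=0)
  north (north): blocked, stay at (row=0, col=0)
  west (west): blocked, stay at (row=0, col=0)
  east (east): (row=0, col=0) -> (row=0, col=1)
  south (south): (row=0, col=1) -> (row=1, col=1)
  south (south): (row=1, col=1) -> (row=2, col=1)
  south (south): (row=2, col=1) -> (row=3, col=1)
  [×3]south (south): blocked, stay at (row=3, col=1)
  east (east): (row=3, col=1) -> (row=3, col=2)
Final: (row=3, col=2)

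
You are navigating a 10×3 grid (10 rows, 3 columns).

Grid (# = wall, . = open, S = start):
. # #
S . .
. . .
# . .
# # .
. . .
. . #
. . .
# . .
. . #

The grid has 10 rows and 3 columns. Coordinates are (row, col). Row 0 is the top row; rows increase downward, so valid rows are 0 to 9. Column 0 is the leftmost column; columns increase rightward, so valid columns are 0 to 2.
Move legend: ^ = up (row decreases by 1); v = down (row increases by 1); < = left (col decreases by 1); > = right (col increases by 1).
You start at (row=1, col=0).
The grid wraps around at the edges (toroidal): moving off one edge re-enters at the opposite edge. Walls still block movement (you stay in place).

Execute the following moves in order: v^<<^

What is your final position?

Answer: Final position: (row=1, col=1)

Derivation:
Start: (row=1, col=0)
  v (down): (row=1, col=0) -> (row=2, col=0)
  ^ (up): (row=2, col=0) -> (row=1, col=0)
  < (left): (row=1, col=0) -> (row=1, col=2)
  < (left): (row=1, col=2) -> (row=1, col=1)
  ^ (up): blocked, stay at (row=1, col=1)
Final: (row=1, col=1)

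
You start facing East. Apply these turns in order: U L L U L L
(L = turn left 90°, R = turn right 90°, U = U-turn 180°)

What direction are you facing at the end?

Start: East
  U (U-turn (180°)) -> West
  L (left (90° counter-clockwise)) -> South
  L (left (90° counter-clockwise)) -> East
  U (U-turn (180°)) -> West
  L (left (90° counter-clockwise)) -> South
  L (left (90° counter-clockwise)) -> East
Final: East

Answer: Final heading: East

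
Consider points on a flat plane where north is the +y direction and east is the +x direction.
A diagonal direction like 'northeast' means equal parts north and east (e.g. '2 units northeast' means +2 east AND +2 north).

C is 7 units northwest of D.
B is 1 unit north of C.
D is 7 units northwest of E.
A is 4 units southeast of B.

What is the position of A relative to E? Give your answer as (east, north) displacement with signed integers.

Place E at the origin (east=0, north=0).
  D is 7 units northwest of E: delta (east=-7, north=+7); D at (east=-7, north=7).
  C is 7 units northwest of D: delta (east=-7, north=+7); C at (east=-14, north=14).
  B is 1 unit north of C: delta (east=+0, north=+1); B at (east=-14, north=15).
  A is 4 units southeast of B: delta (east=+4, north=-4); A at (east=-10, north=11).
Therefore A relative to E: (east=-10, north=11).

Answer: A is at (east=-10, north=11) relative to E.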